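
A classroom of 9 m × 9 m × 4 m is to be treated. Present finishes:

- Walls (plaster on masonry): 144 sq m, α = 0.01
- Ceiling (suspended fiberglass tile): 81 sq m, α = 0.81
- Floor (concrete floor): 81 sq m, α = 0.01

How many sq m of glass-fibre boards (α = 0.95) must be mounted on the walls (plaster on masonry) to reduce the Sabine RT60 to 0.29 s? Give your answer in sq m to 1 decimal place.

119.2

Summing Sᵢαᵢ: 1.440 + 65.610 + 0.810 → A₁ = 67.860 sabins.
V = 324 m³. Target absorption A₂ = 0.161 × 324 / 0.29 = 179.876 sabins.
Absorption to add: 179.876 − 67.860 = 112.016 sabins.
Net gain per sq m: Δα = 0.95 − 0.01 = 0.94.
Area = ΔA/Δα = 112.016/0.94 = 119.2 sq m.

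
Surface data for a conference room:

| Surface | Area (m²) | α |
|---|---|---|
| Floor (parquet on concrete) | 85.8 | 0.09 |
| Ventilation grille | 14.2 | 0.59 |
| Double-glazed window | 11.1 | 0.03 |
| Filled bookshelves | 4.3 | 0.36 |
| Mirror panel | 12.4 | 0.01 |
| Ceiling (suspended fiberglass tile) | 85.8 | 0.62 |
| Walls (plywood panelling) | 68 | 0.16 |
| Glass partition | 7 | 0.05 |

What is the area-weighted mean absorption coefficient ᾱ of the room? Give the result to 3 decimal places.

Total surface area S = 288.6 m².
A = 85.8×0.09 + 14.2×0.59 + 11.1×0.03 + 4.3×0.36 + 12.4×0.01 + 85.8×0.62 + 68×0.16 + 7×0.05 = 82.531 sabins.
ᾱ = A/S = 0.286.

0.286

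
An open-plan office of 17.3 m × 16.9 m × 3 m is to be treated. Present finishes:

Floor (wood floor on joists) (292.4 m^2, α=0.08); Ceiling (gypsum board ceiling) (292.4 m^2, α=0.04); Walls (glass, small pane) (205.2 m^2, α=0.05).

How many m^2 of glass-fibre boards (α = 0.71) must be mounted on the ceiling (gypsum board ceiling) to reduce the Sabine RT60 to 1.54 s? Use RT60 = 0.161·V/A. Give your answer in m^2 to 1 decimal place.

Equivalent absorption area: A₁ = 292.4·0.08 + 292.4·0.04 + 205.2·0.05 = 45.348 m^2.
V = 877.11 m³. Target absorption A₂ = 0.161 × 877.11 / 1.54 = 91.698 sabins.
ΔA needed = 91.698 − 45.348 = 46.350 sabins.
Each m^2 of panel replacing the ceiling (gypsum board ceiling) adds (0.71 − 0.04) = 0.67 sabins.
Panel area = 46.350 / 0.67 = 69.2 m^2.

69.2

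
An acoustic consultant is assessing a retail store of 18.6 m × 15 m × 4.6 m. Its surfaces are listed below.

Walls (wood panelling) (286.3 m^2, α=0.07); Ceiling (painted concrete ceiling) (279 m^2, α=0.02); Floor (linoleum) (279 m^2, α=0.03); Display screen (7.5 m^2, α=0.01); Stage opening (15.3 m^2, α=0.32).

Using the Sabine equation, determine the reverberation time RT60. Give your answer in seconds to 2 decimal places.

5.30 s

A = Σ Sᵢαᵢ = 286.3*0.07 + 279*0.02 + 279*0.03 + 7.5*0.01 + 15.3*0.32 = 38.962 sabins.
Room volume: 1283.4 m³.
T = 0.161 V/A = 0.161·1283.4/38.962 = 5.30 s.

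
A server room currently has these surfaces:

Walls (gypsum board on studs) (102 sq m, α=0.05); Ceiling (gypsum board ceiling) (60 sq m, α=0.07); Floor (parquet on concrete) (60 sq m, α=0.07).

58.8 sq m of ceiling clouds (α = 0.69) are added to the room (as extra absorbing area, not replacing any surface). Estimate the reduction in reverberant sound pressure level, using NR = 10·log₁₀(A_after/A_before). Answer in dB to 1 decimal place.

6.0 dB

Summing Sᵢαᵢ: 5.100 + 4.200 + 4.200 → A_before = 13.500 sabins.
Treatment contributes 58.8·0.69 = 40.572 sabins.
A_after = 13.500 + 40.572 = 54.072 sabins.
NR = 10·log₁₀(54.072/13.500) = 6.0 dB.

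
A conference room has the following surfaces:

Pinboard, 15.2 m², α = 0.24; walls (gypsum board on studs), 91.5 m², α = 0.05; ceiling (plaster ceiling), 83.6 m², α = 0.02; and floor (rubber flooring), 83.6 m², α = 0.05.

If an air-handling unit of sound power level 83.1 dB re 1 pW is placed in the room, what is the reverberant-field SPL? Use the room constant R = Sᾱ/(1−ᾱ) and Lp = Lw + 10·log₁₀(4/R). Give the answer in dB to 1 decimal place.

A = 14.075 sabins; S = 273.9 m².
ᾱ = 14.075/273.9 = 0.0514; R = Sᾱ/(1−ᾱ) = 14.075/(1−0.0514) = 14.838 m².
Lp = 83.1 + 10·log₁₀(4/14.838) = 83.1 + (-5.69) = 77.4 dB.

77.4 dB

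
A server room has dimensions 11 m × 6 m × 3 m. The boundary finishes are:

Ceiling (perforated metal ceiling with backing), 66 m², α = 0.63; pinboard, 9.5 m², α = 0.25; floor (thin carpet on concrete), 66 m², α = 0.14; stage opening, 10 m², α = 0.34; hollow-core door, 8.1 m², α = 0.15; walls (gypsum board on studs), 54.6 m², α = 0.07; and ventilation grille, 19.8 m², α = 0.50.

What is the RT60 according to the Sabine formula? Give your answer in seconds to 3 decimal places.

A = Σ Sᵢαᵢ = 66×0.63 + 9.5×0.25 + 66×0.14 + 10×0.34 + 8.1×0.15 + 54.6×0.07 + 19.8×0.50 = 71.532 sabins.
Volume V = 11 × 6 × 3 = 198 m³.
T = 0.161 V/A = 0.161·198/71.532 = 0.446 s.

0.446 sec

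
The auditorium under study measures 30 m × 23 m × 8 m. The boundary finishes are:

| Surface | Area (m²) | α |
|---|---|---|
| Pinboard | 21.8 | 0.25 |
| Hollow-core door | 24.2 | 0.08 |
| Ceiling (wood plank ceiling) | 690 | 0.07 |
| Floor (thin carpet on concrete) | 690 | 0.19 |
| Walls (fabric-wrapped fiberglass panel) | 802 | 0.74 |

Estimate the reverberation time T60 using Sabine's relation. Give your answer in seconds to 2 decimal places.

Total absorption A = 21.8·0.25 + 24.2·0.08 + 690·0.07 + 690·0.19 + 802·0.74
  = 5.450 + 1.936 + 48.300 + 131.100 + 593.480 = 780.266 m² sabins.
V = 30·23·8 = 5520 m³.
T = 0.161 V/A = 0.161·5520/780.266 = 1.14 s.

1.14 s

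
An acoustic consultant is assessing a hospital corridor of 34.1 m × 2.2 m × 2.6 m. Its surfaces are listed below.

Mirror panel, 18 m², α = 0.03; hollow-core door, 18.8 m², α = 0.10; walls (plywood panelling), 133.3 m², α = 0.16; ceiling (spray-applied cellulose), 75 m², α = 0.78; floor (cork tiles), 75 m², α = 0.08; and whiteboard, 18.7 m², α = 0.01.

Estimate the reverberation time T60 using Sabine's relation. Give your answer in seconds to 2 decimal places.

Summing Sᵢαᵢ: 0.540 + 1.880 + 21.328 + 58.500 + 6.000 + 0.187 → A = 88.435 sabins.
V = 34.1·2.2·2.6 = 195.052 m³.
T = 0.161 V/A = 0.161·195.052/88.435 = 0.36 s.

0.36 seconds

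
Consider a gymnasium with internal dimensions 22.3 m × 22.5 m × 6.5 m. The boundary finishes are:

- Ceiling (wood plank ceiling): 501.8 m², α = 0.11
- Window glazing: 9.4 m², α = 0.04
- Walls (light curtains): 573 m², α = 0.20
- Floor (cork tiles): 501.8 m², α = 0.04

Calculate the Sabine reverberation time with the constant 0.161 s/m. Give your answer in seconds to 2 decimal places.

2.76 s

Total absorption A = 501.8*0.11 + 9.4*0.04 + 573*0.20 + 501.8*0.04
  = 55.198 + 0.376 + 114.600 + 20.072 = 190.246 m² sabins.
Room volume: 3261.375 m³.
T = 0.161 V/A = 0.161·3261.375/190.246 = 2.76 s.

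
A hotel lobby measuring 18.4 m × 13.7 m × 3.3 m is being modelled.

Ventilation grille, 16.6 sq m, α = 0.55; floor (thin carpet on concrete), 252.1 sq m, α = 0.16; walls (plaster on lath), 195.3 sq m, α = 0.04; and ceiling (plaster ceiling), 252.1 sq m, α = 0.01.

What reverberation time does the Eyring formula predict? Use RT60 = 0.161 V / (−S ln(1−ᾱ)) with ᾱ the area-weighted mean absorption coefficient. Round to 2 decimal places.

2.14 sec

S = Σ Sᵢ = 716.1 sq m.
Absorption A = 16.6·0.55 + 252.1·0.16 + 195.3·0.04 + 252.1·0.01 = 59.799 sabins.
Mean coefficient ᾱ = A/S = 0.0835.
−S·ln(1−ᾱ) = −716.1 × ln(1 − 0.0835) = 62.439.
V = 18.4 × 13.7 × 3.3 = 831.864 m³.
T = 0.161·V/[−S·ln(1−ᾱ)] = 0.161·831.864/62.439 = 2.14 s.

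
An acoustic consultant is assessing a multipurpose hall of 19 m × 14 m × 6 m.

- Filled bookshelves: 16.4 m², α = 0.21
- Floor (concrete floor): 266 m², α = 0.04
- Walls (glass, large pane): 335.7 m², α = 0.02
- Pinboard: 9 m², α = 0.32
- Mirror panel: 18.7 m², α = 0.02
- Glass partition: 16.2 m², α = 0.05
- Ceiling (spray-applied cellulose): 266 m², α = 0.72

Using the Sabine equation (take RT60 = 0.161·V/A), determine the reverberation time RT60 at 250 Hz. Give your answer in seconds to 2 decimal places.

Equivalent absorption area: A = 16.4*0.21 + 266*0.04 + 335.7*0.02 + 9*0.32 + 18.7*0.02 + 16.2*0.05 + 266*0.72 = 216.382 m².
V = 19·14·6 = 1596 m³.
RT60 = 0.161 · V / A = 0.161 × 1596 / 216.382 = 1.19 s.

1.19 s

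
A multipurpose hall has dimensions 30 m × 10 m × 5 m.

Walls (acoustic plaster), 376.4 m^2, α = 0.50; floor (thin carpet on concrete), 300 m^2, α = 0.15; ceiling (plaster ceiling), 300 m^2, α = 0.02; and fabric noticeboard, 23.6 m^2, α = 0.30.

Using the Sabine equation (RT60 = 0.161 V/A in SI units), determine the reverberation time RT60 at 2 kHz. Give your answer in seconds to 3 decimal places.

Total absorption A = 376.4×0.50 + 300×0.15 + 300×0.02 + 23.6×0.30
  = 188.200 + 45.000 + 6.000 + 7.080 = 246.280 m^2 sabins.
V = 30·10·5 = 1500 m³.
Sabine: RT60 = 0.161 × 1500 / 246.280 = 0.981 s.

0.981 s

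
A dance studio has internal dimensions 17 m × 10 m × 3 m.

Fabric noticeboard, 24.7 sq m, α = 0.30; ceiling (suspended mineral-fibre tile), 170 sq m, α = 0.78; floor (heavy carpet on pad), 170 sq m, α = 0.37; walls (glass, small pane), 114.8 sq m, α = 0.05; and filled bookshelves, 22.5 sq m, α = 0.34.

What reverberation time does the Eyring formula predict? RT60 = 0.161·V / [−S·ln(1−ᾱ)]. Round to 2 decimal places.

Total surface area S = 24.7 + 170 + 170 + 114.8 + 22.5 = 502.0 sq m.
Σ(Sᵢαᵢ) = 24.7×0.30 + 170×0.78 + 170×0.37 + 114.8×0.05 + 22.5×0.34 = 216.300.
Mean coefficient ᾱ = A/S = 0.4309.
−S·ln(1−ᾱ) = −502.0 × ln(1 − 0.4309) = 282.977.
V = 17 × 10 × 3 = 510 m³.
RT60 = 0.161 × 510 / 282.977 = 0.29 s.

0.29 seconds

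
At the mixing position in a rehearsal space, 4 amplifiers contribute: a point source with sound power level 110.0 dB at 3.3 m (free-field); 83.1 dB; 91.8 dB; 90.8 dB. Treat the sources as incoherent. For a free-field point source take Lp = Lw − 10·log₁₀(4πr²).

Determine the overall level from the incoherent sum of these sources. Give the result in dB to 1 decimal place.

95.6 dB

Source at 3.3 m: Lp = 110.0 − 10·log₁₀(4π·3.3²) = 110.0 − 10·log₁₀(136.848) = 88.6 dB.
Sum in the linear (power) domain: Σ 10^(Lᵢ/10) = 10^(88.6/10) + 10^(83.1/10) + 10^(91.8/10) + 10^(90.8/10) = 3.644e+09.
Back to dB: 10·log₁₀ Σ = 95.6 dB.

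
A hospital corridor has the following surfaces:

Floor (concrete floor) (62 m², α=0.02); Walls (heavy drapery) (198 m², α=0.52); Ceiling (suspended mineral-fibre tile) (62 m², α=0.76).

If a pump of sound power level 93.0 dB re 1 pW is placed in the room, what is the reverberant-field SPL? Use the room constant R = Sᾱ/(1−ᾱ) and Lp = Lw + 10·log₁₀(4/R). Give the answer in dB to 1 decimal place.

74.5 dB

Σ(Sᵢαᵢ) = 62×0.02 + 198×0.52 + 62×0.76 = 151.320; total area S = 322.0 m².
ᾱ = 0.4699, so room constant R = A/(1−ᾱ) = 285.456 m².
Lp = 93.0 + 10·log₁₀(4/285.456) = 93.0 + (-18.53) = 74.5 dB.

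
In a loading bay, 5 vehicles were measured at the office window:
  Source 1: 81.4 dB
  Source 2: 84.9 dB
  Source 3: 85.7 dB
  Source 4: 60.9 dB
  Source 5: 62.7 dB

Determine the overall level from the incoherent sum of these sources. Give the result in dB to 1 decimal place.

Converting to relative power and adding: 10^(81.4/10) + 10^(84.9/10) + 10^(85.7/10) + 10^(60.9/10) + 10^(62.7/10) = 8.217e+08.
Back to dB: 10·log₁₀ Σ = 89.1 dB.

89.1 dB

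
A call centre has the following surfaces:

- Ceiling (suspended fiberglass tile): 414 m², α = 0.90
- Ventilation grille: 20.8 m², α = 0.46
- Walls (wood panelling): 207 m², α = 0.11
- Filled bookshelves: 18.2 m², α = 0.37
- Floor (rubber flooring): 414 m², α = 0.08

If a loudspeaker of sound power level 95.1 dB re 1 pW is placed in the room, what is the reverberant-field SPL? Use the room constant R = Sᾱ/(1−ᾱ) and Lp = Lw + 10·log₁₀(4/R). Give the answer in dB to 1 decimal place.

Σ(Sᵢαᵢ) = 414×0.90 + 20.8×0.46 + 207×0.11 + 18.2×0.37 + 414×0.08 = 444.792; total area S = 1074.0 m².
ᾱ = 0.4141, so room constant R = A/(1−ᾱ) = 759.160 m².
Lp = Lw + 10 log₁₀(4/R) = 95.1 -22.78 = 72.3 dB.

72.3 dB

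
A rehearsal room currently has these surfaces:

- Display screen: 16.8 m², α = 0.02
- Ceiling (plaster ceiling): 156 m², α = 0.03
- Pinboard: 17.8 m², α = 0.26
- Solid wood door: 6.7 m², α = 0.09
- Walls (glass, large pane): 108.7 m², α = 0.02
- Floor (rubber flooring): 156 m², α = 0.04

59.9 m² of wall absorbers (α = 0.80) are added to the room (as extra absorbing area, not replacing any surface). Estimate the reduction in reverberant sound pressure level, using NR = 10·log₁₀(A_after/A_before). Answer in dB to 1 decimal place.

5.5 dB

Equivalent absorption area: A_before = 16.8·0.02 + 156·0.03 + 17.8·0.26 + 6.7·0.09 + 108.7·0.02 + 156·0.04 = 18.661 m².
Treatment contributes 59.9·0.80 = 47.920 sabins.
A_after = 18.661 + 47.920 = 66.581 sabins.
Reduction = 10 log₁₀(A_after/A_before) = 10 log₁₀(3.5679) = 5.5 dB.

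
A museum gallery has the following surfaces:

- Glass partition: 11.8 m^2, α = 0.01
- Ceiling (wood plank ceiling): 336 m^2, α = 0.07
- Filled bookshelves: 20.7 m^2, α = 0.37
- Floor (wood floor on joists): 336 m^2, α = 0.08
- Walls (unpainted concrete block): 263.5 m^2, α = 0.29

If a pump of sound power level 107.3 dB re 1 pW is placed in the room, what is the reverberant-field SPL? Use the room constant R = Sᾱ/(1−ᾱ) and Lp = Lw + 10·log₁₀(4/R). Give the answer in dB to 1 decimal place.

Σ(Sᵢαᵢ) = 11.8·0.01 + 336·0.07 + 20.7·0.37 + 336·0.08 + 263.5·0.29 = 134.592; total area S = 968.0 m^2.
ᾱ = 0.1390, so room constant R = A/(1−ᾱ) = 156.321 m^2.
Lp = Lw + 10 log₁₀(4/R) = 107.3 -15.92 = 91.4 dB.

91.4 dB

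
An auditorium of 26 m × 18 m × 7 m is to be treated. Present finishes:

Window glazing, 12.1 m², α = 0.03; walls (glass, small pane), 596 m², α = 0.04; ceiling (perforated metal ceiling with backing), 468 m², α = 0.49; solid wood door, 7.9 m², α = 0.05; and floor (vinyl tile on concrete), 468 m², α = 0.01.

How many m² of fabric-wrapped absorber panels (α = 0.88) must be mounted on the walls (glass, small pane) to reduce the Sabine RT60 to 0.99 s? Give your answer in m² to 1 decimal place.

Summing Sᵢαᵢ: 0.363 + 23.840 + 229.320 + 0.395 + 4.680 → A₁ = 258.598 sabins.
V = 3276 m³. Target absorption A₂ = 0.161 × 3276 / 0.99 = 532.764 sabins.
ΔA needed = 532.764 − 258.598 = 274.166 sabins.
Each m² of panel replacing the walls (glass, small pane) adds (0.88 − 0.04) = 0.84 sabins.
Panel area = 274.166 / 0.84 = 326.4 m².

326.4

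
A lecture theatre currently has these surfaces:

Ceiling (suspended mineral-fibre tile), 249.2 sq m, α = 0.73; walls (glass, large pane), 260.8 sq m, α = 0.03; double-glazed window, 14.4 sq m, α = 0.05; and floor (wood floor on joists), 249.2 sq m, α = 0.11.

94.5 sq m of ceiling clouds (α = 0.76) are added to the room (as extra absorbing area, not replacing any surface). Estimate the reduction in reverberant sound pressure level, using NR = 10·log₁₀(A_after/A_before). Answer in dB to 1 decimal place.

1.2 dB

Total absorption A_before = 249.2*0.73 + 260.8*0.03 + 14.4*0.05 + 249.2*0.11
  = 181.916 + 7.824 + 0.720 + 27.412 = 217.872 sq m sabins.
Added absorption = 94.5 × 0.76 = 71.820 sabins.
New total A_after = 289.692 sabins.
Reduction = 10 log₁₀(A_after/A_before) = 10 log₁₀(1.3296) = 1.2 dB.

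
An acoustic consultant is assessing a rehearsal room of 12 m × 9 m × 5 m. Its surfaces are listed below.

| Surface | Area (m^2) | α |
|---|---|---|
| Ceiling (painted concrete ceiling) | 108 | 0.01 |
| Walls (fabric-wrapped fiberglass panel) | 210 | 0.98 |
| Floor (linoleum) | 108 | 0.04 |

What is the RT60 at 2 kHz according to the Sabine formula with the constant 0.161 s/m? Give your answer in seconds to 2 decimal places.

0.41 sec

Total absorption A = 108×0.01 + 210×0.98 + 108×0.04
  = 1.080 + 205.800 + 4.320 = 211.200 m^2 sabins.
Volume V = 12 × 9 × 5 = 540 m³.
T = 0.161 V/A = 0.161·540/211.200 = 0.41 s.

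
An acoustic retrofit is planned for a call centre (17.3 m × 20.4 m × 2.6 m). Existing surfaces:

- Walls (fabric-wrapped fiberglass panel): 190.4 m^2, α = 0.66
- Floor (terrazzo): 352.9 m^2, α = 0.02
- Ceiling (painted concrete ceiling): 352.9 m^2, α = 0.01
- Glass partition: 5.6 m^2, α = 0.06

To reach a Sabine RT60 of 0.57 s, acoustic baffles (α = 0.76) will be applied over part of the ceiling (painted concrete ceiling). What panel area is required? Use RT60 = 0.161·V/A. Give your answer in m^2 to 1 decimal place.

Summing Sᵢαᵢ: 125.664 + 7.058 + 3.529 + 0.336 → A₁ = 136.587 sabins.
Required A₂ = 0.161·917.592/0.57 = 259.179 sabins.
Absorption to add: 259.179 − 136.587 = 122.592 sabins.
Net gain per m^2: Δα = 0.76 − 0.01 = 0.75.
Panel area = 122.592 / 0.75 = 163.5 m^2.

163.5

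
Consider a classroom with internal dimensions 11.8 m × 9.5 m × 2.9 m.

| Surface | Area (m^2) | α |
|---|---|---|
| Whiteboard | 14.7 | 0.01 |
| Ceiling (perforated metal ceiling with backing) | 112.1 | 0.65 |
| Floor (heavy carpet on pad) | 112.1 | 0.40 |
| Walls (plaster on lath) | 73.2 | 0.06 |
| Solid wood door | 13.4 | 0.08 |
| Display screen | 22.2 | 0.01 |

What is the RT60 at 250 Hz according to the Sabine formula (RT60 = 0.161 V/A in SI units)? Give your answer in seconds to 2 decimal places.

A = Σ Sᵢαᵢ = 14.7*0.01 + 112.1*0.65 + 112.1*0.40 + 73.2*0.06 + 13.4*0.08 + 22.2*0.01 = 123.538 sabins.
V = 11.8·9.5·2.9 = 325.09 m³.
Sabine: RT60 = 0.161 × 325.09 / 123.538 = 0.42 s.

0.42 sec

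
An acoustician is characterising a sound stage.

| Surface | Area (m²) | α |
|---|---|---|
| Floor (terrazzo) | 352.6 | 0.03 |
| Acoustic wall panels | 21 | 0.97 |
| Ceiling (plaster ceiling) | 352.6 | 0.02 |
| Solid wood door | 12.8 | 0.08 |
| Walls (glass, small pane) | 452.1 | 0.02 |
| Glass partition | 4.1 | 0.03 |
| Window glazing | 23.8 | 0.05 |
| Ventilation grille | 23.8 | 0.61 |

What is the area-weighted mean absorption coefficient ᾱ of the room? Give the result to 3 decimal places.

0.051

Total surface area S = 1242.8 m².
Weighted sum Σ Sα = 63.897.
ᾱ = 63.897 / 1242.8 = 0.051.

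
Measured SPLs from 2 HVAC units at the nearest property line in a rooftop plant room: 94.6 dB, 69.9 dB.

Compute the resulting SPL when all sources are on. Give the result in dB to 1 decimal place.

94.6 dB

Σ 10^(Lᵢ/10) = 2.894e+09.
L_total = 10·log₁₀(2.894e+09) = 94.6 dB.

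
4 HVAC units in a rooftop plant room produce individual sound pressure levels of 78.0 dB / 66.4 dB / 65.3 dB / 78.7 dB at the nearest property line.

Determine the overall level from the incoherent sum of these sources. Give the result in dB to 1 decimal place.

Converting to relative power and adding: 10^(78.0/10) + 10^(66.4/10) + 10^(65.3/10) + 10^(78.7/10) = 1.45e+08.
Back to dB: 10·log₁₀ Σ = 81.6 dB.

81.6 dB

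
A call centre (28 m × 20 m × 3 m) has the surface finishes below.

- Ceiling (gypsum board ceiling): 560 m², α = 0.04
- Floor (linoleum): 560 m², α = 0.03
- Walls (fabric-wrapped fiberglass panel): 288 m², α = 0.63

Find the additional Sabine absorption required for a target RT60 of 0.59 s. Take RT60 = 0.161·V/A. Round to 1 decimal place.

Equivalent absorption area: A₁ = 560*0.04 + 560*0.03 + 288*0.63 = 220.640 m².
V = 1680 m³. Required absorption A₂ = 0.161 × 1680 / 0.59 = 458.441 sabins.
Shortfall: 458.441 − 220.640 = 237.8 sabins.

237.8 sabins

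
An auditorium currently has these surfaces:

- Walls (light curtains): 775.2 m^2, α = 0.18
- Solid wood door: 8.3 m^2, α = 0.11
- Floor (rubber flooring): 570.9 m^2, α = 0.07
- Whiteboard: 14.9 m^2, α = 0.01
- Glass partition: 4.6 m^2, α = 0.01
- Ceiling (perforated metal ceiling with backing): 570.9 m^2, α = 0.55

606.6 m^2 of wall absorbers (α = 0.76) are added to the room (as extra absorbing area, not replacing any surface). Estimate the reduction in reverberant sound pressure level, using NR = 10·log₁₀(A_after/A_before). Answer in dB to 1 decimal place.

2.9 dB

Total absorption A_before = 775.2·0.18 + 8.3·0.11 + 570.9·0.07 + 14.9·0.01 + 4.6·0.01 + 570.9·0.55
  = 139.536 + 0.913 + 39.963 + 0.149 + 0.046 + 313.995 = 494.602 m^2 sabins.
Added absorption = 606.6 × 0.76 = 461.016 sabins.
New total A_after = 955.618 sabins.
Reduction = 10 log₁₀(A_after/A_before) = 10 log₁₀(1.9321) = 2.9 dB.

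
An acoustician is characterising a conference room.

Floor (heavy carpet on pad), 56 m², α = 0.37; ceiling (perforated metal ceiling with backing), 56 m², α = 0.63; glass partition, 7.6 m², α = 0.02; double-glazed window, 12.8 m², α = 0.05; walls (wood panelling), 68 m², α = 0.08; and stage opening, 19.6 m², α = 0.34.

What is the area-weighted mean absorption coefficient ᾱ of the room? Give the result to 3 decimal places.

0.313

S = Σ Sᵢ = 56 + 56 + 7.6 + 12.8 + 68 + 19.6 = 220.0 m².
Σ(Sᵢαᵢ) = 56*0.37 + 56*0.63 + 7.6*0.02 + 12.8*0.05 + 68*0.08 + 19.6*0.34 = 68.896.
ᾱ = 68.896 / 220.0 = 0.313.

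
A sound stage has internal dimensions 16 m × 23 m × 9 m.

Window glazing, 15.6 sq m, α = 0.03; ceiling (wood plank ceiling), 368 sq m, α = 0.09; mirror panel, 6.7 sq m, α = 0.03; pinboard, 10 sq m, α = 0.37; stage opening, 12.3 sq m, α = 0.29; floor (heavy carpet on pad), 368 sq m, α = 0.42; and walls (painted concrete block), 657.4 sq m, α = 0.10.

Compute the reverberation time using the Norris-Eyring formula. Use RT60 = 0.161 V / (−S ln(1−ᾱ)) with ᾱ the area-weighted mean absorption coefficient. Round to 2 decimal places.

1.85 s

S = Σ Sᵢ = 1438.0 sq m.
Σ(Sᵢαᵢ) = 15.6·0.03 + 368·0.09 + 6.7·0.03 + 10·0.37 + 12.3·0.29 + 368·0.42 + 657.4·0.10 = 261.356.
ᾱ = 261.356 / 1438.0 = 0.1817.
−S·ln(1−ᾱ) = −1438.0 × ln(1 − 0.1817) = 288.357.
V = 16 × 23 × 9 = 3312 m³.
RT60 = 0.161 × 3312 / 288.357 = 1.85 s.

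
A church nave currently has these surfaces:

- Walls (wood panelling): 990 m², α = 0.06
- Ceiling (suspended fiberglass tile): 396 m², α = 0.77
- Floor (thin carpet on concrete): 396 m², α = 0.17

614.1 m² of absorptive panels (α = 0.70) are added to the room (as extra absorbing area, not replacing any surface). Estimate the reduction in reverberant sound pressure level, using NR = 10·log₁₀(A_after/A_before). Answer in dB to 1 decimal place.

Summing Sᵢαᵢ: 59.400 + 304.920 + 67.320 → A_before = 431.640 sabins.
Treatment contributes 614.1·0.70 = 429.870 sabins.
A_after = 431.640 + 429.870 = 861.510 sabins.
Reduction = 10 log₁₀(A_after/A_before) = 10 log₁₀(1.9959) = 3.0 dB.

3.0 dB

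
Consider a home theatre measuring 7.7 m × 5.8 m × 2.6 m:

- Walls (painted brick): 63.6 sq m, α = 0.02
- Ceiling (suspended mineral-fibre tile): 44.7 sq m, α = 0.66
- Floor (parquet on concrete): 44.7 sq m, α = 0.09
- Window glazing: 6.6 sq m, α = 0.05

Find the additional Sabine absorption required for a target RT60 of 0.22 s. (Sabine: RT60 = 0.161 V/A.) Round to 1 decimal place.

Summing Sᵢαᵢ: 1.272 + 29.502 + 4.023 + 0.330 → A₁ = 35.127 sabins.
V = 116.116 m³. Required absorption A₂ = 0.161 × 116.116 / 0.22 = 84.976 sabins.
Additional absorption ΔA = 84.976 − 35.127 = 49.8 sabins.

49.8 sabins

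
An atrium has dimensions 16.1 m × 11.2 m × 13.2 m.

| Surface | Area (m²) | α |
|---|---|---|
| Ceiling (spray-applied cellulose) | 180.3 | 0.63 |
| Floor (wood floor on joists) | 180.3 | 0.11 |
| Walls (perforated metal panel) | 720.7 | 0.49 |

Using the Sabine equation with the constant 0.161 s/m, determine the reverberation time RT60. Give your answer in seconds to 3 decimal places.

A = Σ Sᵢαᵢ = 180.3*0.63 + 180.3*0.11 + 720.7*0.49 = 486.565 sabins.
Volume V = 16.1 × 11.2 × 13.2 = 2380.224 m³.
RT60 = 0.161 · V / A = 0.161 × 2380.224 / 486.565 = 0.788 s.

0.788 s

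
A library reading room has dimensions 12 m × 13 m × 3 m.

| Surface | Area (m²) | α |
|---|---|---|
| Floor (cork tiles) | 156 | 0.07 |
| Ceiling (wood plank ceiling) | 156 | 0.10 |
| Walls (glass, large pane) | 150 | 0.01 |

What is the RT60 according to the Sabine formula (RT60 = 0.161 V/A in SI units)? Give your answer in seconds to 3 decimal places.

2.689 sec

Summing Sᵢαᵢ: 10.920 + 15.600 + 1.500 → A = 28.020 sabins.
Room volume: 468 m³.
T = 0.161 V/A = 0.161·468/28.020 = 2.689 s.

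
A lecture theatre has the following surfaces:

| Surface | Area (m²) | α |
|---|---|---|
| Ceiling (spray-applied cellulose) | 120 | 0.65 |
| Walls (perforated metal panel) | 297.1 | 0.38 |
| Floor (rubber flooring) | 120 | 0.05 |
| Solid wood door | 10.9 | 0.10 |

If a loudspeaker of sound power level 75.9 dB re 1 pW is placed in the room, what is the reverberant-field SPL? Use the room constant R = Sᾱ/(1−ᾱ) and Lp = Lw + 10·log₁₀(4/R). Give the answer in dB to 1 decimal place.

Σ(Sᵢαᵢ) = 120·0.65 + 297.1·0.38 + 120·0.05 + 10.9·0.10 = 197.988; total area S = 548.0 m².
ᾱ = 197.988/548.0 = 0.3613; R = Sᾱ/(1−ᾱ) = 197.988/(1−0.3613) = 309.986 m².
Lp = Lw + 10 log₁₀(4/R) = 75.9 -18.89 = 57.0 dB.

57.0 dB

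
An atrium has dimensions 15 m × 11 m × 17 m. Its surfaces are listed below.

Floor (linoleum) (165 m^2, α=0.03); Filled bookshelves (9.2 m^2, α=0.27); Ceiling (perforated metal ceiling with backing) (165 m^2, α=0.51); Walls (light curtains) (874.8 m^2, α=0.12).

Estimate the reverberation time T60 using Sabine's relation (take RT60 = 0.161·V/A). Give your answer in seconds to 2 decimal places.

Summing Sᵢαᵢ: 4.950 + 2.484 + 84.150 + 104.976 → A = 196.560 sabins.
Volume V = 15 × 11 × 17 = 2805 m³.
T = 0.161 V/A = 0.161·2805/196.560 = 2.30 s.

2.30 s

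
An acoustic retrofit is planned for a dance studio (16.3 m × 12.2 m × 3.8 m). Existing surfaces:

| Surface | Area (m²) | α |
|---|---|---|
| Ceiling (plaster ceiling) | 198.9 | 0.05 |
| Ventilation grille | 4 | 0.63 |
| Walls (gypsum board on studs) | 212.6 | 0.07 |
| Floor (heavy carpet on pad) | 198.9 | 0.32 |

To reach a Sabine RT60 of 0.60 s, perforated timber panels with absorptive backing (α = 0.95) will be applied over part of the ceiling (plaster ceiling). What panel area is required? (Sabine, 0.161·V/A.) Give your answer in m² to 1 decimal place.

124.2

Equivalent absorption area: A₁ = 198.9×0.05 + 4×0.63 + 212.6×0.07 + 198.9×0.32 = 90.995 m².
Required A₂ = 0.161·755.668/0.60 = 202.771 sabins.
Absorption to add: 202.771 − 90.995 = 111.776 sabins.
Net gain per m²: Δα = 0.95 − 0.05 = 0.90.
Area = ΔA/Δα = 111.776/0.90 = 124.2 m².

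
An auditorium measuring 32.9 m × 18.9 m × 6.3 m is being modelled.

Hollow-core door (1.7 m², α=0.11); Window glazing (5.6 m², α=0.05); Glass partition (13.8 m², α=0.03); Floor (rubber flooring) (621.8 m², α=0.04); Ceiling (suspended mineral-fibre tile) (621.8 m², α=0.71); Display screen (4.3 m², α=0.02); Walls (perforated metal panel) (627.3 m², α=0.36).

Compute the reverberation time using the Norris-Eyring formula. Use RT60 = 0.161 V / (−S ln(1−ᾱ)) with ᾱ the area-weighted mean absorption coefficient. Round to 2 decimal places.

Total surface area S = 1.7 + 5.6 + 13.8 + 621.8 + 621.8 + 4.3 + 627.3 = 1896.3 m².
Σ(Sᵢαᵢ) = 1.7·0.11 + 5.6·0.05 + 13.8·0.03 + 621.8·0.04 + 621.8·0.71 + 4.3·0.02 + 627.3·0.36 = 693.145.
ᾱ = 693.145 / 1896.3 = 0.3655.
Eyring denominator: −S ln(1−ᾱ) = 862.661.
V = 32.9 × 18.9 × 6.3 = 3917.403 m³.
T = 0.161·V/[−S·ln(1−ᾱ)] = 0.161·3917.403/862.661 = 0.73 s.

0.73 sec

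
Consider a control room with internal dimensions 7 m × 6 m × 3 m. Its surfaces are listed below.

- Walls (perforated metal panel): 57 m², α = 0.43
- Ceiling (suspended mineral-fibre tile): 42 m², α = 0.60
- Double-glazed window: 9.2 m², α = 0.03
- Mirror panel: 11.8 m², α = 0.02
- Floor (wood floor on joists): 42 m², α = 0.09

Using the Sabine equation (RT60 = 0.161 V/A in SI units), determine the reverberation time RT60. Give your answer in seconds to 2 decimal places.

Equivalent absorption area: A = 57·0.43 + 42·0.60 + 9.2·0.03 + 11.8·0.02 + 42·0.09 = 54.002 m².
V = 7·6·3 = 126 m³.
RT60 = 0.161 · V / A = 0.161 × 126 / 54.002 = 0.38 s.

0.38 s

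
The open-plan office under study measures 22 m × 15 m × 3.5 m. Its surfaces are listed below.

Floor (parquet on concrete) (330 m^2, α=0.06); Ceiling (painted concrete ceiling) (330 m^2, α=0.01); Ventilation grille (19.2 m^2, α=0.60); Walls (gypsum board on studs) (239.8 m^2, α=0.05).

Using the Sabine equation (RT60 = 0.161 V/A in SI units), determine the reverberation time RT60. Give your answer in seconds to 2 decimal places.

3.99 seconds

A = Σ Sᵢαᵢ = 330·0.06 + 330·0.01 + 19.2·0.60 + 239.8·0.05 = 46.610 sabins.
Room volume: 1155 m³.
RT60 = 0.161 · V / A = 0.161 × 1155 / 46.610 = 3.99 s.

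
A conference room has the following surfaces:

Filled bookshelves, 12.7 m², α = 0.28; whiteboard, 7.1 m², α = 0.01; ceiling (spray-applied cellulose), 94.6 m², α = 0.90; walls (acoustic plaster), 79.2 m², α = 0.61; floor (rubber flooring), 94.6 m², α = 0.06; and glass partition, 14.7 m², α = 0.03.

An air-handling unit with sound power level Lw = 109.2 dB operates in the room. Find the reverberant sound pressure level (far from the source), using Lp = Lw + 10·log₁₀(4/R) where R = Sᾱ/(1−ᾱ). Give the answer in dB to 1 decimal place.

A = 143.196 sabins; S = 302.9 m².
ᾱ = 0.4728, so room constant R = A/(1−ᾱ) = 271.616 m².
Lp = Lw + 10 log₁₀(4/R) = 109.2 -18.32 = 90.9 dB.

90.9 dB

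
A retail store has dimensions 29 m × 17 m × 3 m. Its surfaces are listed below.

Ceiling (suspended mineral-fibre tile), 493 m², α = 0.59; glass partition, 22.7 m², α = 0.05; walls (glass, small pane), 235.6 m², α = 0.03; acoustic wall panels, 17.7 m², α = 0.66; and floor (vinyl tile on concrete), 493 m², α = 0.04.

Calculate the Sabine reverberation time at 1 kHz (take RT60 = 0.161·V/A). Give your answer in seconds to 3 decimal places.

0.721 seconds

Total absorption A = 493×0.59 + 22.7×0.05 + 235.6×0.03 + 17.7×0.66 + 493×0.04
  = 290.870 + 1.135 + 7.068 + 11.682 + 19.720 = 330.475 m² sabins.
Room volume: 1479 m³.
T = 0.161 V/A = 0.161·1479/330.475 = 0.721 s.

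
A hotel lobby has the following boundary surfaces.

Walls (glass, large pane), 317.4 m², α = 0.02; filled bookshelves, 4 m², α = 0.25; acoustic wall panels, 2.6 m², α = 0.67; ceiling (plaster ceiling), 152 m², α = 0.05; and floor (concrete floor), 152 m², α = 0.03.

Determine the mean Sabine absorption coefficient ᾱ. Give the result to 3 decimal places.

S = Σ Sᵢ = 317.4 + 4 + 2.6 + 152 + 152 = 628.0 m².
Σ(Sᵢαᵢ) = 317.4*0.02 + 4*0.25 + 2.6*0.67 + 152*0.05 + 152*0.03 = 21.250.
ᾱ = A/S = 0.034.

0.034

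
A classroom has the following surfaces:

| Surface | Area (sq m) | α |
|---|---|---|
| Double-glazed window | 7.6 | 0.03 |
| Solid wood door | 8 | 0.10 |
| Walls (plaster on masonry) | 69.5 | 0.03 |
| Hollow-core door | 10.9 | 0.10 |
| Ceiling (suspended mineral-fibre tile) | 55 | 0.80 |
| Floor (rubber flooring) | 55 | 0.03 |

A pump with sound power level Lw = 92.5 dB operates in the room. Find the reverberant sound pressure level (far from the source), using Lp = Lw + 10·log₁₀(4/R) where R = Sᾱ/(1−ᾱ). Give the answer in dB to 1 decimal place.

80.3 dB

Σ(Sᵢαᵢ) = 7.6×0.03 + 8×0.10 + 69.5×0.03 + 10.9×0.10 + 55×0.80 + 55×0.03 = 49.853; total area S = 206.0 sq m.
ᾱ = 49.853/206.0 = 0.2420; R = Sᾱ/(1−ᾱ) = 49.853/(1−0.2420) = 65.769 sq m.
Lp = 92.5 + 10·log₁₀(4/65.769) = 92.5 + (-12.16) = 80.3 dB.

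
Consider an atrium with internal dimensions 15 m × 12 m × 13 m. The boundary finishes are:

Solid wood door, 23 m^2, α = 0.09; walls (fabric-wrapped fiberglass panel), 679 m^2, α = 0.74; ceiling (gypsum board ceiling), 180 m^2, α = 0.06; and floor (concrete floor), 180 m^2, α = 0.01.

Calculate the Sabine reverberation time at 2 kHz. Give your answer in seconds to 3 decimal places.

0.729 s

Total absorption A = 23×0.09 + 679×0.74 + 180×0.06 + 180×0.01
  = 2.070 + 502.460 + 10.800 + 1.800 = 517.130 m^2 sabins.
Volume V = 15 × 12 × 13 = 2340 m³.
Sabine: RT60 = 0.161 × 2340 / 517.130 = 0.729 s.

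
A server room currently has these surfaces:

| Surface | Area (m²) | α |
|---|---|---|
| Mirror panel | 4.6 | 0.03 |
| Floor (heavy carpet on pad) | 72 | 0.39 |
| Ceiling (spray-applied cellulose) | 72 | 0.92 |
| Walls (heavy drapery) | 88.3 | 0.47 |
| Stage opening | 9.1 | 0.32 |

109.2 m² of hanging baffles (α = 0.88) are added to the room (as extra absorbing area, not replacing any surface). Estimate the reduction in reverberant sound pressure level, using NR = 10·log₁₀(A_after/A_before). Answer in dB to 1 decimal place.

2.3 dB

Summing Sᵢαᵢ: 0.138 + 28.080 + 66.240 + 41.501 + 2.912 → A_before = 138.871 sabins.
Added absorption = 109.2 × 0.88 = 96.096 sabins.
A_after = 138.871 + 96.096 = 234.967 sabins.
Reduction = 10 log₁₀(A_after/A_before) = 10 log₁₀(1.6920) = 2.3 dB.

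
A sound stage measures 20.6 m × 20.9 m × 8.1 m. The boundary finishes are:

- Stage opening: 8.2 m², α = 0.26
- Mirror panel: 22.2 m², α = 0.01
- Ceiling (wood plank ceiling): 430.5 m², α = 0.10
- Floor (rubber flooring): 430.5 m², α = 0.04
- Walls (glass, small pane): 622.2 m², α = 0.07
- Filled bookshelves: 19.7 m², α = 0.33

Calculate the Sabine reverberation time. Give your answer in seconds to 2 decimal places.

4.98 sec

Summing Sᵢαᵢ: 2.132 + 0.222 + 43.050 + 17.220 + 43.554 + 6.501 → A = 112.679 sabins.
Volume V = 20.6 × 20.9 × 8.1 = 3487.374 m³.
T = 0.161 V/A = 0.161·3487.374/112.679 = 4.98 s.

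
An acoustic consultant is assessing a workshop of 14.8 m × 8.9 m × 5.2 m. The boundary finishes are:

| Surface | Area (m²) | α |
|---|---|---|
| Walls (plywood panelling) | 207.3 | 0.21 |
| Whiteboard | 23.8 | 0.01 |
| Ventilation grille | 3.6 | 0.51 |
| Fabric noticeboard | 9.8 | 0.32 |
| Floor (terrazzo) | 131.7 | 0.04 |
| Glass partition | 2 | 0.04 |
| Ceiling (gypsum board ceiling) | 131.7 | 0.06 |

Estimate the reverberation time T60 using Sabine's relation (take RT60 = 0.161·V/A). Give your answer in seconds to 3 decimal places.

1.779 s

A = Σ Sᵢαᵢ = 207.3*0.21 + 23.8*0.01 + 3.6*0.51 + 9.8*0.32 + 131.7*0.04 + 2*0.04 + 131.7*0.06 = 61.993 sabins.
Room volume: 684.944 m³.
T = 0.161 V/A = 0.161·684.944/61.993 = 1.779 s.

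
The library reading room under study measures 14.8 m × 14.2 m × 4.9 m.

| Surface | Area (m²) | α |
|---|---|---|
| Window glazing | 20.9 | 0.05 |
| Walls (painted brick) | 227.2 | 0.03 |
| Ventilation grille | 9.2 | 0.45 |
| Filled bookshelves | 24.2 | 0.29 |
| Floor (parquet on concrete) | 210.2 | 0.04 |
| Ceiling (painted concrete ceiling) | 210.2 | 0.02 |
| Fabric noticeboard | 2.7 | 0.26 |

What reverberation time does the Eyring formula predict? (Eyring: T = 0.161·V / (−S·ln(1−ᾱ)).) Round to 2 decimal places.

5.01 s

S = Σ Sᵢ = 704.6 m².
Σ(Sᵢαᵢ) = 20.9×0.05 + 227.2×0.03 + 9.2×0.45 + 24.2×0.29 + 210.2×0.04 + 210.2×0.02 + 2.7×0.26 = 32.333.
Mean coefficient ᾱ = A/S = 0.0459.
Eyring denominator: −S ln(1−ᾱ) = 33.107.
V = 14.8 × 14.2 × 4.9 = 1029.784 m³.
RT60 = 0.161 × 1029.784 / 33.107 = 5.01 s.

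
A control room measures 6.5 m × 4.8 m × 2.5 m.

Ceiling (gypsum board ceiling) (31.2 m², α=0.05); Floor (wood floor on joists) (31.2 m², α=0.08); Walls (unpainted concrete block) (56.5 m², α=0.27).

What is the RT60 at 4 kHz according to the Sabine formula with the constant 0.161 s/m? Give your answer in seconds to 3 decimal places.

0.650 seconds

Summing Sᵢαᵢ: 1.560 + 2.496 + 15.255 → A = 19.311 sabins.
V = 6.5·4.8·2.5 = 78 m³.
Sabine: RT60 = 0.161 × 78 / 19.311 = 0.650 s.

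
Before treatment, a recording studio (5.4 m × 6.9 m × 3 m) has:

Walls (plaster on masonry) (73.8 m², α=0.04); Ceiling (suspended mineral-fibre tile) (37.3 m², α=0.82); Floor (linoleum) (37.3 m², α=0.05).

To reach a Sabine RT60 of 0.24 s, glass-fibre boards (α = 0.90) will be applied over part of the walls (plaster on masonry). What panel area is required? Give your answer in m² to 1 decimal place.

46.0

Equivalent absorption area: A₁ = 73.8×0.04 + 37.3×0.82 + 37.3×0.05 = 35.403 m².
V = 111.78 m³. Target absorption A₂ = 0.161 × 111.78 / 0.24 = 74.986 sabins.
Absorption to add: 74.986 − 35.403 = 39.583 sabins.
Each m² of panel replacing the walls (plaster on masonry) adds (0.90 − 0.04) = 0.86 sabins.
Panel area = 39.583 / 0.86 = 46.0 m².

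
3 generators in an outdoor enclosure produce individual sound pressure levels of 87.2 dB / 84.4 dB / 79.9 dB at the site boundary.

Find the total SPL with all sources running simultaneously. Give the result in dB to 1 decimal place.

Sum in the linear (power) domain: Σ 10^(Lᵢ/10) = 10^(87.2/10) + 10^(84.4/10) + 10^(79.9/10) = 8.98e+08.
L_total = 10·log₁₀(8.98e+08) = 89.5 dB.

89.5 dB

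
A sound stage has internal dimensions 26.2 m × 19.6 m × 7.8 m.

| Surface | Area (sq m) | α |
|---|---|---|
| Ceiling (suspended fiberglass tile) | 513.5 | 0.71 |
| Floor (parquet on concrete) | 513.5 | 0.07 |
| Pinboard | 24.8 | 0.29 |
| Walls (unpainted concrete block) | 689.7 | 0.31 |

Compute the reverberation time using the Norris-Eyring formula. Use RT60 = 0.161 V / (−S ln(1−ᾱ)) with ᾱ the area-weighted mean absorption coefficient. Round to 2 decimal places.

Total surface area S = 513.5 + 513.5 + 24.8 + 689.7 = 1741.5 sq m.
Absorption A = 513.5×0.71 + 513.5×0.07 + 24.8×0.29 + 689.7×0.31 = 621.529 sabins.
ᾱ = 621.529 / 1741.5 = 0.3569.
−S·ln(1−ᾱ) = −1741.5 × ln(1 − 0.3569) = 768.794.
V = 26.2 × 19.6 × 7.8 = 4005.456 m³.
T = 0.161·V/[−S·ln(1−ᾱ)] = 0.161·4005.456/768.794 = 0.84 s.

0.84 s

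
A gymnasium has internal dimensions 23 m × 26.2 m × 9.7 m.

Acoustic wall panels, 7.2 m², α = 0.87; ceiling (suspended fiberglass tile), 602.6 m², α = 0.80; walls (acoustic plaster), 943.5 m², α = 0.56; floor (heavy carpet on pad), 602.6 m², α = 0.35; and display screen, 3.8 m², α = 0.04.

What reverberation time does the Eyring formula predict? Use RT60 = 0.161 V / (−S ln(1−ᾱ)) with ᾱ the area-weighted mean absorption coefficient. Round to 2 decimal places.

0.52 sec

Total surface area S = 7.2 + 602.6 + 943.5 + 602.6 + 3.8 = 2159.7 m².
Absorption A = 7.2×0.87 + 602.6×0.80 + 943.5×0.56 + 602.6×0.35 + 3.8×0.04 = 1227.766 sabins.
ᾱ = 1227.766 / 2159.7 = 0.5685.
Eyring denominator: −S ln(1−ᾱ) = 1815.201.
V = 23 × 26.2 × 9.7 = 5845.22 m³.
T = 0.161·V/[−S·ln(1−ᾱ)] = 0.161·5845.22/1815.201 = 0.52 s.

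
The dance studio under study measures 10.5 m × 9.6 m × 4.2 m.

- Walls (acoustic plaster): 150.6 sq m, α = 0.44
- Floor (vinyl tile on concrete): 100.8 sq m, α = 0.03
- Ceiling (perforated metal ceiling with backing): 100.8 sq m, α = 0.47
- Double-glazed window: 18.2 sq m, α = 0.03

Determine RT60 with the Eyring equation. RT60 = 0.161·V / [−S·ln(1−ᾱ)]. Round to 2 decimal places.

Total surface area S = 150.6 + 100.8 + 100.8 + 18.2 = 370.4 sq m.
Absorption A = 150.6·0.44 + 100.8·0.03 + 100.8·0.47 + 18.2·0.03 = 117.210 sabins.
Mean coefficient ᾱ = A/S = 0.3164.
−S·ln(1−ᾱ) = −370.4 × ln(1 − 0.3164) = 140.894.
V = 10.5 × 9.6 × 4.2 = 423.36 m³.
T = 0.161·V/[−S·ln(1−ᾱ)] = 0.161·423.36/140.894 = 0.48 s.

0.48 s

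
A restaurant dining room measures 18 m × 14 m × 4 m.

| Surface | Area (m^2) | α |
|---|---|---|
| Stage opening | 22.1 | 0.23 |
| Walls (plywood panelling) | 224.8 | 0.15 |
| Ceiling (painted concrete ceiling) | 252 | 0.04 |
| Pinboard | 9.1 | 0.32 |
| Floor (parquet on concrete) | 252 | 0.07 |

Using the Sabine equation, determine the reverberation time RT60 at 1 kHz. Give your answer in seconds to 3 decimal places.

2.337 s

Equivalent absorption area: A = 22.1·0.23 + 224.8·0.15 + 252·0.04 + 9.1·0.32 + 252·0.07 = 69.435 m^2.
V = 18·14·4 = 1008 m³.
RT60 = 0.161 · V / A = 0.161 × 1008 / 69.435 = 2.337 s.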